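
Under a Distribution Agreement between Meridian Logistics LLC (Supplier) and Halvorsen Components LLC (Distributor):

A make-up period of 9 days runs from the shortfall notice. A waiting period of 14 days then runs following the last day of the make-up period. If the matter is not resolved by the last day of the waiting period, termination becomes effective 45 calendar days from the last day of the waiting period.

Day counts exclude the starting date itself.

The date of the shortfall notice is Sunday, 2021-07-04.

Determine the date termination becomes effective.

2021-09-10

The last day of the make-up period: 2021-07-04 + 9 days = 2021-07-13.
The last day of the waiting period: 2021-07-13 + 14 days = 2021-07-27.
The date termination becomes effective: 45 calendar days after 2021-07-27 is 2021-09-10.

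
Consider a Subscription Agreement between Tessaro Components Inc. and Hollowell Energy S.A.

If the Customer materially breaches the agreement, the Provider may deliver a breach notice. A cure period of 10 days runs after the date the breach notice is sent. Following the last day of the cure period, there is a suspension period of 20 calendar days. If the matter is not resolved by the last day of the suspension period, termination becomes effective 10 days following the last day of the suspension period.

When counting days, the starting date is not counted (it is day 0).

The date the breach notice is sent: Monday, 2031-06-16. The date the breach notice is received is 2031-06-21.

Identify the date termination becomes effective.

2031-07-26

The last day of the cure period: 10 calendar days after 2031-06-16 is 2031-06-26.
The last day of the suspension period: 20 calendar days after 2031-06-26 is 2031-07-16.
The date termination becomes effective: 2031-07-16 + 10 days = 2031-07-26.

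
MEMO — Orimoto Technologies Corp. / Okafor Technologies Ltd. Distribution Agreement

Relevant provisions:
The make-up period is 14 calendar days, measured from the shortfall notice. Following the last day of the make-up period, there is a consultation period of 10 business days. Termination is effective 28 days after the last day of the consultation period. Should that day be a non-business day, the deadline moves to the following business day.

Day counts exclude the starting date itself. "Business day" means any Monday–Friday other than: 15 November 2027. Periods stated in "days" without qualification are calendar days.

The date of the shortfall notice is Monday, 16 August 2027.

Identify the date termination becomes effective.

The last day of the make-up period: 16 August 2027 + 14 days = 30 August 2027.
From Monday, 30 August 2027, 10 business days (Aug 31, Sep 1, Sep 2, Sep 3, Sep 6, Sep 7, Sep 8, Sep 9, Sep 10, Sep 13, skipping weekends) brings us to Monday, 13 September 2027, which is the last day of the consultation period.
The date termination becomes effective: 28 calendar days after 13 September 2027 is 11 October 2027. 11 October 2027 is a Monday and is not a listed holiday, so no roll-forward applies.

11 October 2027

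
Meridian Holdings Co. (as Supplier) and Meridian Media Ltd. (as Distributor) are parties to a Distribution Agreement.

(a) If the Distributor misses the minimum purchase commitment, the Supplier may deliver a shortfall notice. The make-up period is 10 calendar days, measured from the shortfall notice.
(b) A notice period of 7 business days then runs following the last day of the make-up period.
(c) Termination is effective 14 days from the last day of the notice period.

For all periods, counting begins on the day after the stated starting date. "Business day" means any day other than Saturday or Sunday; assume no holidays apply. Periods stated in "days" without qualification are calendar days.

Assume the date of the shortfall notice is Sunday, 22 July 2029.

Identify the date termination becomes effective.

Adding 10 calendar days to 22 July 2029 gives 1 August 2029, which is the last day of the make-up period.
The last day of the notice period: 7 business days after Wednesday, 1 August 2029, skipping weekends — Aug 2, Aug 3, Aug 6, Aug 7, Aug 8, Aug 9, Aug 10 — lands on Friday, 10 August 2029.
Adding 14 calendar days to 10 August 2029 gives 24 August 2029, which is the date termination becomes effective.

24 August 2029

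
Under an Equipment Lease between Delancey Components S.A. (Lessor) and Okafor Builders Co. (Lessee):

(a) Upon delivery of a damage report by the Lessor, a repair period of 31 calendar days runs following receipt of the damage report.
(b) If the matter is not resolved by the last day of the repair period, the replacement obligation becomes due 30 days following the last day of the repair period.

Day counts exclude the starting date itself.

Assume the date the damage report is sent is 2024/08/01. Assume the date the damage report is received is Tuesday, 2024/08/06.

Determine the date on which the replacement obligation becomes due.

Adding 31 calendar days to 2024/08/06 gives 2024/09/06, which is the last day of the repair period.
The date on which the replacement obligation becomes due: 30 calendar days after 2024/09/06 is 2024/10/06.

2024/10/06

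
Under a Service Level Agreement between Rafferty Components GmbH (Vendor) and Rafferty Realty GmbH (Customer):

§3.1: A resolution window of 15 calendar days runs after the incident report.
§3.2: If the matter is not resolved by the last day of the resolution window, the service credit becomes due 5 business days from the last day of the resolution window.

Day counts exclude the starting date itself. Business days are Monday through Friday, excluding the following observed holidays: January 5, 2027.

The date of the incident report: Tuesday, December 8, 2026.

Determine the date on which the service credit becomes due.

December 30, 2026

Adding 15 calendar days to December 8, 2026 gives December 23, 2026, which is the last day of the resolution window.
The date on which the service credit becomes due: 5 business days after Wednesday, December 23, 2026, skipping weekends — Dec 24, Dec 25, Dec 28, Dec 29, Dec 30 — lands on Wednesday, December 30, 2026.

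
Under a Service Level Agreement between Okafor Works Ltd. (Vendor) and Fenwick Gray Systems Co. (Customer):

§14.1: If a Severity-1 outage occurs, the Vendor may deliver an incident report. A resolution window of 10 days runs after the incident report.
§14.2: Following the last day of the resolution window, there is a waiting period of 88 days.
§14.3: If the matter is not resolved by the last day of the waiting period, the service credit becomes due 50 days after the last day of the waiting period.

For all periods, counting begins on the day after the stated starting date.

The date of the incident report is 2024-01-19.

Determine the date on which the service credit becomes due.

2024-06-15

The last day of the resolution window: 2024-01-19 + 10 days = 2024-01-29.
Adding 88 calendar days to 2024-01-29 gives 2024-04-26, which is the last day of the waiting period.
Adding 50 calendar days to 2024-04-26 gives 2024-06-15, which is the date on which the service credit becomes due.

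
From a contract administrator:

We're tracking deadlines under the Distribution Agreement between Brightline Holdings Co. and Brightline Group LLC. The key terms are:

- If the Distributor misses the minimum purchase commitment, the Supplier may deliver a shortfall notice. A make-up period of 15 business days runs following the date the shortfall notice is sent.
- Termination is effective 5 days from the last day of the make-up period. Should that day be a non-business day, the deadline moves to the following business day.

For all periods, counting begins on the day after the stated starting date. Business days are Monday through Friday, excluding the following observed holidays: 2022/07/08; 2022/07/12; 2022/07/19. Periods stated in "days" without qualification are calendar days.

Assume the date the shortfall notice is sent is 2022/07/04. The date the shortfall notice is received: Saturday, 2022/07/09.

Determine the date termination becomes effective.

2022/08/02

From Monday, 2022/07/04, 15 business days (Jul 5, Jul 6, Jul 7, Jul 11, …, Jul 26, Jul 27, Jul 28, skipping weekends and the listed holidays on Jul 8, Jul 12, Jul 19) brings us to Thursday, 2022/07/28, which is the last day of the make-up period.
The date termination becomes effective: 2022/07/28 + 5 days = 2022/08/02. 2022/08/02 is a Tuesday and is not a listed holiday, so no roll-forward applies.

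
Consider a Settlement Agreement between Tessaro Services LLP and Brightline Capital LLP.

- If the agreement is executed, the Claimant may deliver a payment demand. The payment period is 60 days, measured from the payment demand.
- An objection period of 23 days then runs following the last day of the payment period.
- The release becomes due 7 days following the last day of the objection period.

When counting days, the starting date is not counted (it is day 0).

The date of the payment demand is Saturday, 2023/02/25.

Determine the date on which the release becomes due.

Adding 60 calendar days to 2023/02/25 gives 2023/04/26, which is the last day of the payment period.
The last day of the objection period: 23 calendar days after 2023/04/26 is 2023/05/19.
The date on which the release becomes due: 2023/05/19 + 7 days = 2023/05/26.

2023/05/26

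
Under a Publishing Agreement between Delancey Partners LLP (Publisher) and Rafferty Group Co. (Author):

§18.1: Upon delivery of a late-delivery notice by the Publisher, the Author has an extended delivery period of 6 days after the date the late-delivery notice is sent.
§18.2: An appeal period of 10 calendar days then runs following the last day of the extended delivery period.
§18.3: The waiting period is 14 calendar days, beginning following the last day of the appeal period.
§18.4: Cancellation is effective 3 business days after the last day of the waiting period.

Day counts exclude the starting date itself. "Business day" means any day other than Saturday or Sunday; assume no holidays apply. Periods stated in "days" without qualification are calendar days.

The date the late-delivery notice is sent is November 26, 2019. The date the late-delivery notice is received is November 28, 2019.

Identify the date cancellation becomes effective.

Adding 6 calendar days to November 26, 2019 gives December 2, 2019, which is the last day of the extended delivery period.
The last day of the appeal period: 10 calendar days after December 2, 2019 is December 12, 2019.
The last day of the waiting period: 14 calendar days after December 12, 2019 is December 26, 2019.
The date cancellation becomes effective: counting 3 business days from Thursday, December 26, 2019 (Dec 27, Dec 30, Dec 31, skipping weekends) reaches Tuesday, December 31, 2019.

December 31, 2019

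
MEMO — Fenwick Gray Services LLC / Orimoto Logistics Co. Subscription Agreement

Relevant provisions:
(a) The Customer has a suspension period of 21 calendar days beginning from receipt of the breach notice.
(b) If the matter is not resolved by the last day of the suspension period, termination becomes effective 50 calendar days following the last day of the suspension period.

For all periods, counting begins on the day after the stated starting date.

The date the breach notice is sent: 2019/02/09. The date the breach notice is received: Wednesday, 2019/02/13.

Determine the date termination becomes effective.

2019/04/25

The last day of the suspension period: 2019/02/13 + 21 days = 2019/03/06.
The date termination becomes effective: 50 calendar days after 2019/03/06 is 2019/04/25.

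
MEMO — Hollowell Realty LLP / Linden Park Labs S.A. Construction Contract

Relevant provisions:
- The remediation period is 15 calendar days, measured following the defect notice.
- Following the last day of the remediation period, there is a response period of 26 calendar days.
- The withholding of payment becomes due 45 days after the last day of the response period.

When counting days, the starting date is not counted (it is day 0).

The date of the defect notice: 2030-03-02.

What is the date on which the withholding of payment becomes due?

2030-05-27

The last day of the remediation period: 2030-03-02 + 15 days = 2030-03-17.
The last day of the response period: 2030-03-17 + 26 days = 2030-04-12.
The date on which the withholding of payment becomes due: 45 calendar days after 2030-04-12 is 2030-05-27.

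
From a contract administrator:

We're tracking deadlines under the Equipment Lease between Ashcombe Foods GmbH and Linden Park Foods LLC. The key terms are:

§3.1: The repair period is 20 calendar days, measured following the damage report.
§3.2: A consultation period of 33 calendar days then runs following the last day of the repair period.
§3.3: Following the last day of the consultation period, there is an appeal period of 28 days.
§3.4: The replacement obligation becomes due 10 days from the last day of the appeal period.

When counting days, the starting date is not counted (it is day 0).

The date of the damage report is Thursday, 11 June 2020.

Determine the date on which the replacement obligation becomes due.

10 September 2020

The last day of the repair period: 11 June 2020 + 20 days = 1 July 2020.
The last day of the consultation period: 33 calendar days after 1 July 2020 is 3 August 2020.
The last day of the appeal period: 28 calendar days after 3 August 2020 is 31 August 2020.
The date on which the replacement obligation becomes due: 10 calendar days after 31 August 2020 is 10 September 2020.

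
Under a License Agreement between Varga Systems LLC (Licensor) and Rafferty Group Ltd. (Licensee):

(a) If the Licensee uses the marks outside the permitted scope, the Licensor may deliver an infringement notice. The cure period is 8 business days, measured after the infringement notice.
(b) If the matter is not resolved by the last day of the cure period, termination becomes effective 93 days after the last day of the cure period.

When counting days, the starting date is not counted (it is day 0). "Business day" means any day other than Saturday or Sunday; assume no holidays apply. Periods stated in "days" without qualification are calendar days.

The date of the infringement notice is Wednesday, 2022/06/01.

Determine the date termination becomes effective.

2022/09/14

From Wednesday, 2022/06/01, 8 business days (Jun 2, Jun 3, Jun 6, Jun 7, Jun 8, Jun 9, Jun 10, Jun 13, skipping weekends) brings us to Monday, 2022/06/13, which is the last day of the cure period.
Adding 93 calendar days to 2022/06/13 gives 2022/09/14, which is the date termination becomes effective.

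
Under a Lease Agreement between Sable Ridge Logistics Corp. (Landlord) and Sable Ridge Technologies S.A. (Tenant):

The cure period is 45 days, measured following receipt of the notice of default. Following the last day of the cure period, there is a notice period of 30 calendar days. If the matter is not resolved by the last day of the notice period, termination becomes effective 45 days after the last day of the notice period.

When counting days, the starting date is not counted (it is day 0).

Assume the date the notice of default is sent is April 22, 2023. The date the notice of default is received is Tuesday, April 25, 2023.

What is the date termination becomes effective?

The last day of the cure period: 45 calendar days after April 25, 2023 is June 9, 2023.
The last day of the notice period: June 9, 2023 + 30 days = July 9, 2023.
The date termination becomes effective: 45 calendar days after July 9, 2023 is August 23, 2023.

August 23, 2023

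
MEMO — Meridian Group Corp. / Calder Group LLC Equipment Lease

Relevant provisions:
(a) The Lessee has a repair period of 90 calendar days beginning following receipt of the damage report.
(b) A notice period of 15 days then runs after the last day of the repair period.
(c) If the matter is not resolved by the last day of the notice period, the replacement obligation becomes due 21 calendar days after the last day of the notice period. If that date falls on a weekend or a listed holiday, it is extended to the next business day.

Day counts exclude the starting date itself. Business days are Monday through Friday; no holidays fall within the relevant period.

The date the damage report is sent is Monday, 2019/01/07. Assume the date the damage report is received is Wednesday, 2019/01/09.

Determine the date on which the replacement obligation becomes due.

The last day of the repair period: 2019/01/09 + 90 days = 2019/04/09.
Adding 15 calendar days to 2019/04/09 gives 2019/04/24, which is the last day of the notice period.
The date on which the replacement obligation becomes due: 21 calendar days after 2019/04/24 is 2019/05/15. 2019/05/15 is a Wednesday, so no roll-forward applies.

2019/05/15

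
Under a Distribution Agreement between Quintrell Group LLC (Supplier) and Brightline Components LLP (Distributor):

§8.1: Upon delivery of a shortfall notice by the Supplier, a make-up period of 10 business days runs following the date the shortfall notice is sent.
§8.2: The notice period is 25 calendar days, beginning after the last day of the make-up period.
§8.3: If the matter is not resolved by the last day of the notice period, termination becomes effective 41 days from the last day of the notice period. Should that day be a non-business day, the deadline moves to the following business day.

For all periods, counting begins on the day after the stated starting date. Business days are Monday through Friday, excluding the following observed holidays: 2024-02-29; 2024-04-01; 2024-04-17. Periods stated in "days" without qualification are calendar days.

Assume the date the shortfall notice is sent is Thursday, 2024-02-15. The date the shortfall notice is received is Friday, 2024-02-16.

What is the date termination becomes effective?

The last day of the make-up period: 10 business days after Thursday, 2024-02-15, skipping weekends and the listed holiday on Feb 29 — Feb 16, Feb 19, Feb 20, Feb 21, Feb 22, Feb 23, Feb 26, Feb 27, Feb 28, Mar 1 — lands on Friday, 2024-03-01.
The last day of the notice period: 25 calendar days after 2024-03-01 is 2024-03-26.
The date termination becomes effective: 2024-03-26 + 41 days = 2024-05-06. 2024-05-06 is a Monday and is not a listed holiday, so no roll-forward applies.

2024-05-06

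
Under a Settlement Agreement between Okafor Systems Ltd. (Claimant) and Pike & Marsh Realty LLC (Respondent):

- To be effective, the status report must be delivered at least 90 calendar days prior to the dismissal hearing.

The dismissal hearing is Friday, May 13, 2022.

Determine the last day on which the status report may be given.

May 13, 2022 minus 90 days is Feb 12, 2022.

Feb 12, 2022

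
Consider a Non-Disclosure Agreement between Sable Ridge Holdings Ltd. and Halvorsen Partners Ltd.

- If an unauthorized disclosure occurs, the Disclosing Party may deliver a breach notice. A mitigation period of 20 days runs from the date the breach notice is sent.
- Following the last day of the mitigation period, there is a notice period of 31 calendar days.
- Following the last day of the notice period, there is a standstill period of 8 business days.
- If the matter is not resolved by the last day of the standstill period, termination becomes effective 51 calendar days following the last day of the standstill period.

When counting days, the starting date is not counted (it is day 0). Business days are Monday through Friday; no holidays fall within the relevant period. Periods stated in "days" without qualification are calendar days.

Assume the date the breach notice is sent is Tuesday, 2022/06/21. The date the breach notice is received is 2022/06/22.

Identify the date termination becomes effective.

The last day of the mitigation period: 2022/06/21 + 20 days = 2022/07/11.
Adding 31 calendar days to 2022/07/11 gives 2022/08/11, which is the last day of the notice period.
The last day of the standstill period: counting 8 business days from Thursday, 2022/08/11 (Aug 12, Aug 15, Aug 16, Aug 17, Aug 18, Aug 19, Aug 22, Aug 23, skipping weekends) reaches Tuesday, 2022/08/23.
Adding 51 calendar days to 2022/08/23 gives 2022/10/13, which is the date termination becomes effective.

2022/10/13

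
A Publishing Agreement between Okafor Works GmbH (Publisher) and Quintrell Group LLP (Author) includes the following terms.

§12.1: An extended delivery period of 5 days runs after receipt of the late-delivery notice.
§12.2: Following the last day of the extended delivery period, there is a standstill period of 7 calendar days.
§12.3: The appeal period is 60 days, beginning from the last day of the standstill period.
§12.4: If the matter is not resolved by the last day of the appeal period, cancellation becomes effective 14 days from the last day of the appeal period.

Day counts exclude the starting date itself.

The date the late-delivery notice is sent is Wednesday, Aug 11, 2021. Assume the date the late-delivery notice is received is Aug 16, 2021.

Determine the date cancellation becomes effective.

Adding 5 calendar days to Aug 16, 2021 gives Aug 21, 2021, which is the last day of the extended delivery period.
The last day of the standstill period: Aug 21, 2021 + 7 days = Aug 28, 2021.
Adding 60 calendar days to Aug 28, 2021 gives Oct 27, 2021, which is the last day of the appeal period.
The date cancellation becomes effective: 14 calendar days after Oct 27, 2021 is Nov 10, 2021.

Nov 10, 2021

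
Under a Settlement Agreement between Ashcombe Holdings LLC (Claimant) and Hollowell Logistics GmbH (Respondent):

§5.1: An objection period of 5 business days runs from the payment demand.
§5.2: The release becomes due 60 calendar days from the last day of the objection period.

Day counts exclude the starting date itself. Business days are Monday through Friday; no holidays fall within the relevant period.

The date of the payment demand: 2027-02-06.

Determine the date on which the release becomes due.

2027-04-13

The last day of the objection period: 5 business days after Saturday, 2027-02-06, skipping weekends — Feb 8, Feb 9, Feb 10, Feb 11, Feb 12 — lands on Friday, 2027-02-12.
Adding 60 calendar days to 2027-02-12 gives 2027-04-13, which is the date on which the release becomes due.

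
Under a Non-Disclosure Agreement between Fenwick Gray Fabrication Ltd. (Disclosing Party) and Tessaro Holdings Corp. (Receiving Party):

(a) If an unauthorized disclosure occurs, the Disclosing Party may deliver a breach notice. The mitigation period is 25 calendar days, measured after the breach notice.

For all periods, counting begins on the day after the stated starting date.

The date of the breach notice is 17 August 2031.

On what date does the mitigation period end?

The last day of the mitigation period: 25 calendar days after 17 August 2031 is 11 September 2031.

11 September 2031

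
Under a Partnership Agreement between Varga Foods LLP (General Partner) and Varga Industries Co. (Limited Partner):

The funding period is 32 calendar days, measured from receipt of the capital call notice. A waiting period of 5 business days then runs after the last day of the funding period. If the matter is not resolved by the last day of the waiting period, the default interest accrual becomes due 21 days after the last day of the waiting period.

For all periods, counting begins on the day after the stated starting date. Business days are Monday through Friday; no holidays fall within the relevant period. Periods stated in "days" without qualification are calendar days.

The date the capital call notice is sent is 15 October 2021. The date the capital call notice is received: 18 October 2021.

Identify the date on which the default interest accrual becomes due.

17 December 2021

The last day of the funding period: 32 calendar days after 18 October 2021 is 19 November 2021.
The last day of the waiting period: 5 business days after Friday, 19 November 2021, skipping weekends — Nov 22, Nov 23, Nov 24, Nov 25, Nov 26 — lands on Friday, 26 November 2021.
Adding 21 calendar days to 26 November 2021 gives 17 December 2021, which is the date on which the default interest accrual becomes due.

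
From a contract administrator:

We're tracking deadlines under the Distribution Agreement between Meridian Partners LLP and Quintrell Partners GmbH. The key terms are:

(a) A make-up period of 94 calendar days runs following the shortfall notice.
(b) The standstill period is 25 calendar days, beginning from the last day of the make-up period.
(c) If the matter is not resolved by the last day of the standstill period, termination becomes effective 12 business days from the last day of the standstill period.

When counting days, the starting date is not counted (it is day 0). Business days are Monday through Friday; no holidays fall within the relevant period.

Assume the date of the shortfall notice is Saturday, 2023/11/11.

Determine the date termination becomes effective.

2024/03/26

The last day of the make-up period: 94 calendar days after 2023/11/11 is 2024/02/13.
The last day of the standstill period: 2024/02/13 + 25 days = 2024/03/09.
The date termination becomes effective: 12 business days after Saturday, 2024/03/09, skipping weekends — Mar 11, Mar 12, Mar 13, Mar 14, …, Mar 22, Mar 25, Mar 26 — lands on Tuesday, 2024/03/26.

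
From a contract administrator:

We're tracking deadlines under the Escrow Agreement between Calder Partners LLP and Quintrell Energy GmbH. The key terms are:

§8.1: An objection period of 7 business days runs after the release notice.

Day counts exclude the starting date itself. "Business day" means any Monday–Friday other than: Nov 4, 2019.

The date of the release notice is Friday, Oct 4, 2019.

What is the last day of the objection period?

The last day of the objection period: counting 7 business days from Friday, Oct 4, 2019 (Oct 7, Oct 8, Oct 9, Oct 10, Oct 11, Oct 14, Oct 15, skipping weekends) reaches Tuesday, Oct 15, 2019.

Oct 15, 2019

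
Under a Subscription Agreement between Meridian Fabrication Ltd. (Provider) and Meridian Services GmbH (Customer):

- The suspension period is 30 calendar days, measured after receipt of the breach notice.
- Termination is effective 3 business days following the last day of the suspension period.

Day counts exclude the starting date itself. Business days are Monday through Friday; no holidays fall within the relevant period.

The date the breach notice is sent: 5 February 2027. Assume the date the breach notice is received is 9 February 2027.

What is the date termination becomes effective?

16 March 2027

Adding 30 calendar days to 9 February 2027 gives 11 March 2027, which is the last day of the suspension period.
The date termination becomes effective: 3 business days after Thursday, 11 March 2027, skipping weekends — Mar 12, Mar 15, Mar 16 — lands on Tuesday, 16 March 2027.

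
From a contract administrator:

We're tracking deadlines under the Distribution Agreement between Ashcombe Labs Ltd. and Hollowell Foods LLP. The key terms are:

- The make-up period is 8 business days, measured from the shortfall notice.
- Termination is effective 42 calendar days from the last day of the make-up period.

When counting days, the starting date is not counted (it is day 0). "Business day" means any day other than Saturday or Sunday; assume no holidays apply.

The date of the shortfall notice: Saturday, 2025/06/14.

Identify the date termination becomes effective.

From Saturday, 2025/06/14, 8 business days (Jun 16, Jun 17, Jun 18, Jun 19, Jun 20, Jun 23, Jun 24, Jun 25, skipping weekends) brings us to Wednesday, 2025/06/25, which is the last day of the make-up period.
Adding 42 calendar days to 2025/06/25 gives 2025/08/06, which is the date termination becomes effective.

2025/08/06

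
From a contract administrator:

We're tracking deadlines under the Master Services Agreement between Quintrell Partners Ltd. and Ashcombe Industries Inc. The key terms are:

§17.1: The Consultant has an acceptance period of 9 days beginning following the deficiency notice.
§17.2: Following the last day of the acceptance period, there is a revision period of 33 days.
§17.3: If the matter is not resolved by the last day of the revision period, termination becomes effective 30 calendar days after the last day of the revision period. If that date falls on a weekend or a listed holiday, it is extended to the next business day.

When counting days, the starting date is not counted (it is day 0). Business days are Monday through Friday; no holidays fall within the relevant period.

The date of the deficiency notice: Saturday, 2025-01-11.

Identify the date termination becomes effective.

2025-03-24

The last day of the acceptance period: 2025-01-11 + 9 days = 2025-01-20.
The last day of the revision period: 33 calendar days after 2025-01-20 is 2025-02-22.
The date termination becomes effective: 30 calendar days after 2025-02-22 is 2025-03-24. 2025-03-24 is a Monday, so no roll-forward applies.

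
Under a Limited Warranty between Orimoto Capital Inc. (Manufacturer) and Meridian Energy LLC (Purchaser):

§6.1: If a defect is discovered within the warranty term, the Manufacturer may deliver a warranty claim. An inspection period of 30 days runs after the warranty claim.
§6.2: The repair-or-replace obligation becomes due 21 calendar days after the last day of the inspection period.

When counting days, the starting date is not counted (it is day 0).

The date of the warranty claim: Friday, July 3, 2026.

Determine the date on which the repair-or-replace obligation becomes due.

The last day of the inspection period: July 3, 2026 + 30 days = August 2, 2026.
The date on which the repair-or-replace obligation becomes due: 21 calendar days after August 2, 2026 is August 23, 2026.

August 23, 2026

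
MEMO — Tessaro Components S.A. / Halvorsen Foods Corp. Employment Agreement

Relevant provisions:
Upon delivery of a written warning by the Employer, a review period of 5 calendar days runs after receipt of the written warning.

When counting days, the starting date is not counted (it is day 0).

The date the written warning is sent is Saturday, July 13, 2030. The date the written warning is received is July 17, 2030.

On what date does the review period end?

July 22, 2030

The last day of the review period: 5 calendar days after July 17, 2030 is July 22, 2030.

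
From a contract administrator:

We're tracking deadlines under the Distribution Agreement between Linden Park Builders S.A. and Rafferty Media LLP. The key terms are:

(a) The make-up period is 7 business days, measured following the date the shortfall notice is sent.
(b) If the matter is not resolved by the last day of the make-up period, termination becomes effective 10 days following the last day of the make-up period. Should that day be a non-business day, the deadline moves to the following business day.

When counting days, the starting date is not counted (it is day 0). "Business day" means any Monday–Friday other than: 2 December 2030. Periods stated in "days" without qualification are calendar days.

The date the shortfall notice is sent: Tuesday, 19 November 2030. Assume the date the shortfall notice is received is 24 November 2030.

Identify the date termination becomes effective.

9 December 2030

From Tuesday, 19 November 2030, 7 business days (Nov 20, Nov 21, Nov 22, Nov 25, Nov 26, Nov 27, Nov 28, skipping weekends) brings us to Thursday, 28 November 2030, which is the last day of the make-up period.
Adding 10 calendar days to 28 November 2030 gives 8 December 2030, which is the date termination becomes effective. That falls on a Sunday, so it rolls to the next business day, Monday, 9 December 2030.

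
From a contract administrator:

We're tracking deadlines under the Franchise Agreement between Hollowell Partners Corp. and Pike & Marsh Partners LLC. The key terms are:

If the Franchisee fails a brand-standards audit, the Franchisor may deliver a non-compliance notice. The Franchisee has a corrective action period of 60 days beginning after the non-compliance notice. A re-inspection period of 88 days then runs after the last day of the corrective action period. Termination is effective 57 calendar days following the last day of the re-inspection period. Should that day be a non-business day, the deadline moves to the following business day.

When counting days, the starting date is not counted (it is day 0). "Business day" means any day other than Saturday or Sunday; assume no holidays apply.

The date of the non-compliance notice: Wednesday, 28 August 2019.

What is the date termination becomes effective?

The last day of the corrective action period: 28 August 2019 + 60 days = 27 October 2019.
The last day of the re-inspection period: 88 calendar days after 27 October 2019 is 23 January 2020.
The date termination becomes effective: 23 January 2020 + 57 days = 20 March 2020. 20 March 2020 is a Friday, so no roll-forward applies.

20 March 2020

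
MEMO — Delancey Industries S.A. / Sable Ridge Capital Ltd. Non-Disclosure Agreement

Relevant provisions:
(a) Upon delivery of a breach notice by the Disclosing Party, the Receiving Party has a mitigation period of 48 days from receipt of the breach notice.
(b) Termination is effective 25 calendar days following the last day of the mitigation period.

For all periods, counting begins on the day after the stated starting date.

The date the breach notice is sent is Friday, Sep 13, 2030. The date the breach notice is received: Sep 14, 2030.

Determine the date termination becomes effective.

Nov 26, 2030

The last day of the mitigation period: 48 calendar days after Sep 14, 2030 is Nov 1, 2030.
The date termination becomes effective: 25 calendar days after Nov 1, 2030 is Nov 26, 2030.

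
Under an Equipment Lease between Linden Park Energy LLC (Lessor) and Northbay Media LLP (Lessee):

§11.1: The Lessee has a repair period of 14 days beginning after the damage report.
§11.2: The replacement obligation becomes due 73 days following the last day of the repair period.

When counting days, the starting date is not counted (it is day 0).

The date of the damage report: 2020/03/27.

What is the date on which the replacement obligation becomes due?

2020/06/22

The last day of the repair period: 14 calendar days after 2020/03/27 is 2020/04/10.
The date on which the replacement obligation becomes due: 2020/04/10 + 73 days = 2020/06/22.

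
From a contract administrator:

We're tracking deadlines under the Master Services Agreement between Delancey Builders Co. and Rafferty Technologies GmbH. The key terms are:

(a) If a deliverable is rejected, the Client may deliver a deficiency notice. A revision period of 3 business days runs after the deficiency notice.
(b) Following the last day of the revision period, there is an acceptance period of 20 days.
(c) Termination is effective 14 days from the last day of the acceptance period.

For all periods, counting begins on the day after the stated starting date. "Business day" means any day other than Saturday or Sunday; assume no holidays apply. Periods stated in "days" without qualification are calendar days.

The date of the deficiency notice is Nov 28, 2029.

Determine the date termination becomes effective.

The last day of the revision period: counting 3 business days from Wednesday, Nov 28, 2029 (Nov 29, Nov 30, Dec 3, skipping weekends) reaches Monday, Dec 3, 2029.
Adding 20 calendar days to Dec 3, 2029 gives Dec 23, 2029, which is the last day of the acceptance period.
The date termination becomes effective: 14 calendar days after Dec 23, 2029 is Jan 6, 2030.

Jan 6, 2030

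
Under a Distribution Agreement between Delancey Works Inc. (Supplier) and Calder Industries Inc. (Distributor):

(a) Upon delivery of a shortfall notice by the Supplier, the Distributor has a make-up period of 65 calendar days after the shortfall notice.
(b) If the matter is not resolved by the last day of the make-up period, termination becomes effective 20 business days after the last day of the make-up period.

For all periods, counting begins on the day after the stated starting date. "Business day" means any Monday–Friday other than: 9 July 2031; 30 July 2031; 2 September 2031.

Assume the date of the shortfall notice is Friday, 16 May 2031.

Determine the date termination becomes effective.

The last day of the make-up period: 65 calendar days after 16 May 2031 is 20 July 2031.
The date termination becomes effective: counting 20 business days from Sunday, 20 July 2031 (Jul 21, Jul 22, Jul 23, Jul 24, …, Aug 14, Aug 15, Aug 18, skipping weekends and the listed holiday on Jul 30) reaches Monday, 18 August 2031.

18 August 2031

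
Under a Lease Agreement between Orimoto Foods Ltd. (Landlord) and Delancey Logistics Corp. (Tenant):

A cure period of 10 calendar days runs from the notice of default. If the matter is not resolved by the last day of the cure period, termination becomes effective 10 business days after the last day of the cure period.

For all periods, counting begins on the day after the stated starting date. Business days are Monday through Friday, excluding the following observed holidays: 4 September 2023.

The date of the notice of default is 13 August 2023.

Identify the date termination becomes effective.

7 September 2023

Adding 10 calendar days to 13 August 2023 gives 23 August 2023, which is the last day of the cure period.
From Wednesday, 23 August 2023, 10 business days (Aug 24, Aug 25, Aug 28, Aug 29, Aug 30, Aug 31, Sep 1, Sep 5, Sep 6, Sep 7, skipping weekends and the listed holiday on Sep 4) brings us to Thursday, 7 September 2023, which is the date termination becomes effective.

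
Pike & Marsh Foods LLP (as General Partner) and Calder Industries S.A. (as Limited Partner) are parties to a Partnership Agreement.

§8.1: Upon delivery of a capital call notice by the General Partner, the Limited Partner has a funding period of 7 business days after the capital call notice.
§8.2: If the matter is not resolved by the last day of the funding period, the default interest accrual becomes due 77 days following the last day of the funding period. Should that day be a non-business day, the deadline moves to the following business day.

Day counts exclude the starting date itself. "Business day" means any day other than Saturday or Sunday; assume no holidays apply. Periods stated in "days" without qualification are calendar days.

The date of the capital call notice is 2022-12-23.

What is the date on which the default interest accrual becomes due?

2023-03-21

From Friday, 2022-12-23, 7 business days (Dec 26, Dec 27, Dec 28, Dec 29, Dec 30, Jan 2, Jan 3, skipping weekends) brings us to Tuesday, 2023-01-03, which is the last day of the funding period.
The date on which the default interest accrual becomes due: 2023-01-03 + 77 days = 2023-03-21. 2023-03-21 is a Tuesday, so no roll-forward applies.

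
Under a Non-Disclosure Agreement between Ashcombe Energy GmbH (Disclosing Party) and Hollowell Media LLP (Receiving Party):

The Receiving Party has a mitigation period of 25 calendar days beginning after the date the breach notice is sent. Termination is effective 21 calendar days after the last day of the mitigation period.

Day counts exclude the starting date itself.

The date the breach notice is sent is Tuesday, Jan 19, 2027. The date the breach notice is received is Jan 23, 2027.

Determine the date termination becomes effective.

Mar 6, 2027

Adding 25 calendar days to Jan 19, 2027 gives Feb 13, 2027, which is the last day of the mitigation period.
The date termination becomes effective: 21 calendar days after Feb 13, 2027 is Mar 6, 2027.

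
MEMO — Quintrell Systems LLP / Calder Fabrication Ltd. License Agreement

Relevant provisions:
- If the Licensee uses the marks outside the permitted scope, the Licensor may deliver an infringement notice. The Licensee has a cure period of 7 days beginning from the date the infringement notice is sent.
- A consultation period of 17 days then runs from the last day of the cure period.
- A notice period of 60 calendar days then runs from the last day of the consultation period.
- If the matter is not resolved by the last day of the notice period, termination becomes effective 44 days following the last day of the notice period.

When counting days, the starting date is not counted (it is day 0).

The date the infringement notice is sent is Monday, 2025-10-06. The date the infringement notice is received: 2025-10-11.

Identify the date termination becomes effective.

Adding 7 calendar days to 2025-10-06 gives 2025-10-13, which is the last day of the cure period.
The last day of the consultation period: 17 calendar days after 2025-10-13 is 2025-10-30.
Adding 60 calendar days to 2025-10-30 gives 2025-12-29, which is the last day of the notice period.
The date termination becomes effective: 44 calendar days after 2025-12-29 is 2026-02-11.

2026-02-11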